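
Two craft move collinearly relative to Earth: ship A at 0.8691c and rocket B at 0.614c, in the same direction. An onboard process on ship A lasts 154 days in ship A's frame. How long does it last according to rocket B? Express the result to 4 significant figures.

184.0 days

Transform ship A's velocity into rocket B's frame: (0.8691 − 0.614)/(1 − 0.8691·0.614) = 0.2551/0.4663726, so the relative speed is 0.54699c.
At |u| = 0.54699c, γ = (1 − 0.299198)^(−1/2) = 1.1945.
Ship A's interval is proper; time dilation gives Δt_B = γΔτ = 1.1945 × 154 days = 184.0 days.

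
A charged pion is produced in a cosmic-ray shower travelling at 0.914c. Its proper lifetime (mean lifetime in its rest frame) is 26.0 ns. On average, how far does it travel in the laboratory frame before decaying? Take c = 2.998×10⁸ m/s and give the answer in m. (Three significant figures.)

With β = 0.914, γ = 1/√(1 − 0.914²) = 1/√0.164604 = 2.4648.
Lab-frame lifetime: Δt = γτ = 2.4648 × 26.0 ns = 64.085 ns.
Distance: d = vΔt = 0.914 × 2.998×10⁸ m/s × 6.4085×10^-8 s = 17.6 m.

17.6 m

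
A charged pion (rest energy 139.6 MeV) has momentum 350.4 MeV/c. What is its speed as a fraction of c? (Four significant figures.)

0.9290c

βγ = pc/(mc²) = 350.4/139.6 = 2.51.
Since γ² = 1 + (βγ)² = 7.3001, γ = √7.3001 = 2.70187, and β = (βγ)/γ = 2.51/2.70187 = 0.9290.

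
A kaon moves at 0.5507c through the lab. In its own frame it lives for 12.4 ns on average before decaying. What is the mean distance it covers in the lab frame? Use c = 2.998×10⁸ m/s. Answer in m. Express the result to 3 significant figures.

With β = 0.5507, γ = 1/√(1 − 0.5507²) = 1/√0.69672951 = 1.198.
Lab-frame lifetime: Δt = γτ = 1.198 × 12.4 ns = 14.855 ns.
Distance: d = vΔt = 0.5507 × 2.998×10⁸ m/s × 1.4855×10^-8 s = 2.45 m.

2.45 m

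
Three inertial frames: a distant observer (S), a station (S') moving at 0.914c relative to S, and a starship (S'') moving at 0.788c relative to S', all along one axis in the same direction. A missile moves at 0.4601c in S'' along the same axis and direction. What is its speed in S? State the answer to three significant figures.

0.996c

Apply u = (u'+v)/(1+u'v) twice. Missile in the station frame: (0.4601+0.788)/(1+0.4601·0.788) = 1.2481/1.3625588 = 0.916c.
That velocity, transformed to the rest frame of a distant observer: (0.916+0.914)/(1+0.916·0.914) = 1.83/1.837224 = 0.99607c.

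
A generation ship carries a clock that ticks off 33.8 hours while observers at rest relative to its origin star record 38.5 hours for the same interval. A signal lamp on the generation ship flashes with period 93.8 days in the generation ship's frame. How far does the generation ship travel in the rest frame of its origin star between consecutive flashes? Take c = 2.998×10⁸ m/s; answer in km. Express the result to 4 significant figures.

1.325×10^12 km

γ = Δt/Δτ = 38.5/33.8 = 1.13905.
β = √(1 − 1/γ²) = 0.4788. Lab-frame period = γτ = 1.13905×93.8 days = 106.84 days. Distance = βc × γτ = 0.4788 × 2.998×10⁸ m/s × 9230976 s = 1.3251×10^15 m = 1.325×10^12 km.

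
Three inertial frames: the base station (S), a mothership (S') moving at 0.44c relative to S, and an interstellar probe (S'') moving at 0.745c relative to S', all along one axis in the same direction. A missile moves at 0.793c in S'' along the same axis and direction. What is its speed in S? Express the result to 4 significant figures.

First combine the missile and interstellar probe (S''→S'): u₁ = (0.793 + 0.745)/(1 + 0.793×0.745) = 1.538/1.590785 = 0.96682.
Then combine with the mothership (S'→S): u = (0.96682 + 0.44)/(1 + 0.96682×0.44) = 1.40682/1.4254008 = 0.98696.

0.9870c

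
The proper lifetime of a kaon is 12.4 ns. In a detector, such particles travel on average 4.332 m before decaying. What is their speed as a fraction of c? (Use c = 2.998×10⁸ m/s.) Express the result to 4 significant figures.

0.7589c

Let x = d/(cτ) = 4.332 m / (2.998×10⁸ m/s × 1.240×10^-8 s) = 1.1653. Since d = βγcτ, x = βγ = β/√(1−β²).
Solving: β² = x²/(1+x²) = 1.35792/2.35792 = 0.575897, so β = 0.7589.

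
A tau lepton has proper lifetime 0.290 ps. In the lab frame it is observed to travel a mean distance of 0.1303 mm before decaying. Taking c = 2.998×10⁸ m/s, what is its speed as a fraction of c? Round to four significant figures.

0.8318c

Let x = d/(cτ) = 1.303×10^-4 m / (2.998×10⁸ m/s × 2.900×10^-13 s) = 1.4987. Since d = βγcτ, x = βγ = β/√(1−β²).
Solving: β² = x²/(1+x²) = 2.2461/3.2461 = 0.691938, so β = 0.8318.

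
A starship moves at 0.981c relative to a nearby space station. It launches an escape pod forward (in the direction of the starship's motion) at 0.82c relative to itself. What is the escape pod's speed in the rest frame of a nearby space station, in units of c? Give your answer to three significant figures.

0.998c

In units of c, u = (u' + v)/(1 + u'v) with u' = 0.82 and v = 0.981.
Numerator: 0.82 + 0.981 = 1.801. Denominator: 1 + (0.82)(0.981) = 1.80442.
u = 1.801/1.80442 = 0.9981, so the speed is 0.998c.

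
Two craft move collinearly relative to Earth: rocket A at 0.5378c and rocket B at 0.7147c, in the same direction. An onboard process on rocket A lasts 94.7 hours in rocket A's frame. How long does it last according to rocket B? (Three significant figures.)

The velocity of rocket A relative to rocket B is (0.5378 − 0.7147)c / (1 − 0.5378×0.7147) = −0.28735c; relative speed 0.28735c.
γ for this relative speed: γ = 1/√(1 − 0.08257) = 1.044.
The clock on rocket A records proper time, so rocket B measures Δt = γΔτ = 1.044 × 94.7 = 98.9 hours.

98.9 hours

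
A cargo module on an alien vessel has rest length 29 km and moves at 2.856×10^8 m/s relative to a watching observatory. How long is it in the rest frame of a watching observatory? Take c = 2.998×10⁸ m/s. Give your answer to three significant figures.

8.82 km

β = v/c = (2.856×10^8 m/s)/(2.998×10⁸ m/s) = 0.952635.
Lorentz factor: γ = (1 − 0.9075134)^(−1/2) = 3.2882.
Length contraction: L = L₀/γ = 29/3.2882 = 8.82 km.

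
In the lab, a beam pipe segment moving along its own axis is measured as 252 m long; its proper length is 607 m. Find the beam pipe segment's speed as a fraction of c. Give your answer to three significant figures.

Length contraction gives γ = L₀/L = 607/252 = 2.4087.
β = √(1 − 1/γ²) = √0.827641 = 0.910.

0.910c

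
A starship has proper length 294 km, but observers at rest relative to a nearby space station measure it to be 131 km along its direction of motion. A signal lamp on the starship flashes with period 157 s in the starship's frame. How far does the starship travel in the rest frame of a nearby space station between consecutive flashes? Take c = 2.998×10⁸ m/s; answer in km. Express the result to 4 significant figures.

9.457×10^7 km

γ = L₀/L = 294/131 = 2.24427.
β = √(1 − 1/γ²) = 0.89524. Lab-frame period = γτ = 2.24427×157 s = 352.35 s. Distance = βc × γτ = 0.89524 × 2.998×10⁸ m/s × 352.35 s = 9.4568×10^10 m = 9.457×10^7 km.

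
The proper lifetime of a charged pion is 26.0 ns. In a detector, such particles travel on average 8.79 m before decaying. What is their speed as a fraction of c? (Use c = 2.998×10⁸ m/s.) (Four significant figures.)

Lab distance = (lab lifetime)·v = γτ·βc, so βγ = d/(cτ) = 8.790/(2.998×10⁸ × 2.600×10^-8) = 1.1277.
With βγ = 1.1277: γ² = 1 + (βγ)² = 2.27171, and β = (βγ)/γ = 1.1277/1.50722 = 0.7482.

0.7482c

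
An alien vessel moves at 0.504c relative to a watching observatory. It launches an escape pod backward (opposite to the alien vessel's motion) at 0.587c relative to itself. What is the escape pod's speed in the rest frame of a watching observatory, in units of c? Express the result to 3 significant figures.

In units of c, u = (u' + v)/(1 + u'v) with u' = −0.587 and v = 0.504.
Numerator: −0.587 + 0.504 = −0.083. Denominator: 1 + (−0.587)(0.504) = 0.704152.
u = −0.083/0.704152 = −0.11787, so the speed is 0.118c.

0.118c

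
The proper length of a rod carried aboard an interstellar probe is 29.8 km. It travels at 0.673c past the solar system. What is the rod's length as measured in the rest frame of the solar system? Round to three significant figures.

γ = 1/√(1 − β²) = 1/√(1 − 0.452929) = 1/√0.547071 = 1/0.739642 = 1.352.
Along the direction of motion the measured length is L₀/γ = 29.8/1.352 = 22.0 km.

22.0 km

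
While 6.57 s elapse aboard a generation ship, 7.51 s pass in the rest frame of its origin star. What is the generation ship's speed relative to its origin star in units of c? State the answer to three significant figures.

γ = Δt/Δτ = 7.51/6.57 = 1.1431.
β = √(1 − 1/γ²) = √(1 − 0.7653) = √0.2347 = 0.484.

0.484c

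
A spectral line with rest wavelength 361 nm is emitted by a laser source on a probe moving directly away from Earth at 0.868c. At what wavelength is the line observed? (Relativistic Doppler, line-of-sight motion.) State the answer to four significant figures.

1358 nm

Relativistic Doppler for wavelength: λ_obs = λ_src · √((1+β)/(1−β)).
With β = 0.868: factor = √(1.868/0.132) = 3.7618.
λ_obs = 361 × 3.7618 = 1358 nm.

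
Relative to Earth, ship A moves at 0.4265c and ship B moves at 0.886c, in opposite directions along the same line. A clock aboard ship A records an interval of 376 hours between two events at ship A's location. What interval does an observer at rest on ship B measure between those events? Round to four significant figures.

Transform ship A's velocity into ship B's frame: (0.4265 + 0.886)/(1 + 0.4265·0.886) = 1.3125/1.377879, so the relative speed is 0.95255c.
At |u| = 0.95255c, γ = (1 − 0.907352)^(−1/2) = 3.2854.
The clock on ship A records proper time, so ship B measures Δt = γΔτ = 3.2854 × 376 = 1235 hours.

1235 hours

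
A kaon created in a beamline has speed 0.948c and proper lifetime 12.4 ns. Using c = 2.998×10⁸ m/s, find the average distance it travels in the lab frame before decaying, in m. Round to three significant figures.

11.1 m

γ = 1/√(1 − β²) = 1/√(1 − 0.898704) = 1/√0.101296 = 1/0.31827 = 3.142.
Lab-frame lifetime: Δt = γτ = 3.142 × 12.4 ns = 38.961 ns.
Distance: d = vΔt = 0.948 × 2.998×10⁸ m/s × 3.8961×10^-8 s = 11.1 m.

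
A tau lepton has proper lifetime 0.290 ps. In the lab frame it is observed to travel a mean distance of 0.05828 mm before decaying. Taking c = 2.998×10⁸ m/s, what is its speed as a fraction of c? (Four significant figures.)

0.5568c

Lab distance = (lab lifetime)·v = γτ·βc, so βγ = d/(cτ) = 5.828×10^-5/(2.998×10⁸ × 2.900×10^-13) = 0.67033.
With βγ = 0.67033: γ² = 1 + (βγ)² = 1.449342, and β = (βγ)/γ = 0.67033/1.20389 = 0.5568.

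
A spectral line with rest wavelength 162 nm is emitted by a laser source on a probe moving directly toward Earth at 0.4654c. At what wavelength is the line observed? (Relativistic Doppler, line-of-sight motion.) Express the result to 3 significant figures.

97.8 nm

Relativistic Doppler for wavelength: λ_obs = λ_src · √((1−β)/(1+β)).
With β = 0.4654: factor = √(0.5346/1.4654) = 0.604.
λ_obs = 162 × 0.604 = 97.8 nm.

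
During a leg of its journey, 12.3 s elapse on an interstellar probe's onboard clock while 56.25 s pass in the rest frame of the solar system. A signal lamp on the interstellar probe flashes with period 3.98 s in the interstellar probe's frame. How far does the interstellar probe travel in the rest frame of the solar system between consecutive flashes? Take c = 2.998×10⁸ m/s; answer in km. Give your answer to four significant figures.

The time-dilation ratio gives γ = 56.25/12.3 = 4.57317.
β = √(1 − 1/γ²) = 0.9758. Lab-frame period = γτ = 4.57317×3.98 s = 18.201 s. Distance = βc × γτ = 0.9758 × 2.998×10⁸ m/s × 18.201 s = 5.3246×10^9 m = 5.325×10^6 km.

5.325×10^6 km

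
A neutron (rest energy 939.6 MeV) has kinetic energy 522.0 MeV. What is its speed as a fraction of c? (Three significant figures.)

0.766c

γ = 1 + K/(mc²) = 1 + 522.0/939.6 = 1.5556.
β = √(1 − 1/γ²) = √(1 − 0.413242) = √0.586758 = 0.766.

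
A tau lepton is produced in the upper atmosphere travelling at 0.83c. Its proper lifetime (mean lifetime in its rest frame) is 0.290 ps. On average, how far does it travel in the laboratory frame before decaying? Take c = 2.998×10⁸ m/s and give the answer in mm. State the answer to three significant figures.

With β = 0.83, γ = 1/√(1 − 0.83²) = 1/√0.3111 = 1.7929.
Lab-frame lifetime: Δt = γτ = 1.7929 × 0.290 ps = 0.51994 ps.
Distance: d = vΔt = 0.83 × 2.998×10⁸ m/s × 5.1994×10^-13 s = 1.29×10^-4 m = 0.129 mm.

0.129 mm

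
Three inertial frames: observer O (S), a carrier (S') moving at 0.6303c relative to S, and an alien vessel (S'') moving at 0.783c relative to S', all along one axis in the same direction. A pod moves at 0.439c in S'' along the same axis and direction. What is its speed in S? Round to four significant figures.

0.9787c

First combine the pod and alien vessel (S''→S'): u₁ = (0.439 + 0.783)/(1 + 0.439×0.783) = 1.222/1.343737 = 0.9094.
Then combine with the carrier (S'→S): u = (0.9094 + 0.6303)/(1 + 0.9094×0.6303) = 1.5397/1.57319482 = 0.97871.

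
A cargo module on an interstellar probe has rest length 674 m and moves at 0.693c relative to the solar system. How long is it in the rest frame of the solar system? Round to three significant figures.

With β = 0.693, γ = 1/√(1 − 0.693²) = 1/√0.519751 = 1.3871.
Along the direction of motion the measured length is L₀/γ = 674/1.3871 = 486 m.

486 m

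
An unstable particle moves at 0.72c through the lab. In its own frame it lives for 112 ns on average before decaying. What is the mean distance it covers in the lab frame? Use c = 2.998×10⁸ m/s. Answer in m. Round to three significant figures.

γ = 1/√(1 − β²) = 1/√(1 − 0.5184) = 1/√0.4816 = 1/0.693974 = 1.441.
Lab-frame lifetime: Δt = γτ = 1.441 × 112 ns = 161.39 ns.
Distance: d = vΔt = 0.72 × 2.998×10⁸ m/s × 1.6139×10^-7 s = 34.8 m.

34.8 m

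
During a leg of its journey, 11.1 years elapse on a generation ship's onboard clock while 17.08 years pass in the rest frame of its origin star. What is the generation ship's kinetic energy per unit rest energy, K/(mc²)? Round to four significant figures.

0.5387

γ = Δt/Δτ = 17.08/11.1 = 1.53874.
Since K = (γ−1)mc², K/(mc²) = 1.53874 − 1 = 0.5387.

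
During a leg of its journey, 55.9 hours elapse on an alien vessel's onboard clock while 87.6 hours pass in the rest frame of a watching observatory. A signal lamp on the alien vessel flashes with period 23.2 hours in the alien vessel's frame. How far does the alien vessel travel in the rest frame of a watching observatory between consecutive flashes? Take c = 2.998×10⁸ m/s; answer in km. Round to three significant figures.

3.02×10^10 km

The time-dilation ratio gives γ = 87.6/55.9 = 1.56708.
β = √(1 − 1/γ²) = 0.76993. Lab-frame period = γτ = 1.56708×23.2 hours = 36.356 hours. Distance = βc × γτ = 0.76993 × 2.998×10⁸ m/s × 130881.6 s = 3.0211×10^13 m = 3.02×10^10 km.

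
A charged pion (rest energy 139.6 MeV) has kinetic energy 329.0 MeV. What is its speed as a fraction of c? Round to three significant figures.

0.955c

K = (γ−1)mc², so γ = 1 + 329.0/139.6 = 3.3567.
Then v/c = √(1 − γ⁻²) = √(1 − 0.0887513) = √0.9112487 = 0.955.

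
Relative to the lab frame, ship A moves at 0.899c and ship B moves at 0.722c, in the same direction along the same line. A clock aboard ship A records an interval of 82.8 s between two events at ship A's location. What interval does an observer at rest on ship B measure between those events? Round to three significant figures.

Speed of ship A in ship B's frame: u = (v_A − v_B)/(1 − v_A v_B/c²) = (0.899 − 0.722)/(1 − 0.899×0.722) = 0.177/0.350922 = 0.50439; |u| = 0.50439c.
γ for this relative speed: γ = 1/√(1 − 0.254409) = 1.1581.
Ship A's interval is proper; time dilation gives Δt_B = γΔτ = 1.1581 × 82.8 s = 95.9 s.

95.9 s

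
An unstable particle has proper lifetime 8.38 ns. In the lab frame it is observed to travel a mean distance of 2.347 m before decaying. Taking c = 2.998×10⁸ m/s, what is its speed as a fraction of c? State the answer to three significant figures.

0.683c

d = βγcτ ⇒ βγ = d/(cτ) = 2.347 m / (2.512324 m) = 0.93419.
β = (βγ)/√(1+(βγ)²) = 0.93419/√1.872711 = 0.683.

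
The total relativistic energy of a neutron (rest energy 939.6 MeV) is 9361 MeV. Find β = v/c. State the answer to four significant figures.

0.9949

Total energy E = γmc² gives γ = 9361/939.6 = 9.9628.
Hence β = √(1 − 1/γ²) = √(1 − 0.0100748) = √0.9899252 = 0.9949.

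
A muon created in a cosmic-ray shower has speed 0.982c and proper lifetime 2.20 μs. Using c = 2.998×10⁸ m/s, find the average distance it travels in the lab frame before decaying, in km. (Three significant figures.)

3.43 km

Lorentz factor: γ = (1 − 0.964324)^(−1/2) = 5.2943.
Lab-frame lifetime: Δt = γτ = 5.2943 × 2.20 μs = 11.647 μs.
Distance: d = vΔt = 0.982 × 2.998×10⁸ m/s × 1.1647×10^-5 s = 3430 m = 3.43 km.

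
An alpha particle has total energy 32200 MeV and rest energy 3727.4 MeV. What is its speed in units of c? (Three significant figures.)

0.993c

Total energy E = γmc² gives γ = 32200/3727.4 = 8.6387.
Hence β = √(1 − 1/γ²) = √(1 − 0.0134) = √0.9866 = 0.993.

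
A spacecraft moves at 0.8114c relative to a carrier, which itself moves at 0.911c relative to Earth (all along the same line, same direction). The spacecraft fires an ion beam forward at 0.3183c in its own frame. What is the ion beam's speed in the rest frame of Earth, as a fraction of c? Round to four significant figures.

0.9950c

Apply u = (u'+v)/(1+u'v) twice. Ion beam in the carrier frame: (0.3183+0.8114)/(1+0.3183·0.8114) = 1.1297/1.25826862 = 0.89782c.
That velocity, transformed to the rest frame of Earth: (0.89782+0.911)/(1+0.89782·0.911) = 1.80882/1.81791402 = 0.995c.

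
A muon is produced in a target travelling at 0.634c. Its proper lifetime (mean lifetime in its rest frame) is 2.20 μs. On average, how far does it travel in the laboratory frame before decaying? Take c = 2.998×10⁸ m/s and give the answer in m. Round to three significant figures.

541 m

Lorentz factor: γ = (1 − 0.401956)^(−1/2) = 1.2931.
Lab-frame lifetime: Δt = γτ = 1.2931 × 2.20 μs = 2.8448 μs.
Distance: d = vΔt = 0.634 × 2.998×10⁸ m/s × 2.8448×10^-6 s = 541 m.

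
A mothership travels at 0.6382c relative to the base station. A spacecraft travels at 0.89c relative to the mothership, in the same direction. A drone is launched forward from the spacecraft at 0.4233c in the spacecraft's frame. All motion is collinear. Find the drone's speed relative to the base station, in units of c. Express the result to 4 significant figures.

0.9896c

Apply u = (u'+v)/(1+u'v) twice. Drone in the mothership frame: (0.4233+0.89)/(1+0.4233·0.89) = 1.3133/1.376737 = 0.95392c.
That velocity, transformed to the rest frame of the base station: (0.95392+0.6382)/(1+0.95392·0.6382) = 1.59212/1.608791744 = 0.98964c.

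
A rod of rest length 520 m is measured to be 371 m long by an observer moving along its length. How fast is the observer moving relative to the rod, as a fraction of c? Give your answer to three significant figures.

0.701c

Length contraction gives γ = L₀/L = 520/371 = 1.4016.
β = √(1 − 1/γ²) = √0.49096 = 0.701.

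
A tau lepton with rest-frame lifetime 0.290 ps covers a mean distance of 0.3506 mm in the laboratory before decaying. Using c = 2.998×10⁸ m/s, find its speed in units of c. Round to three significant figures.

0.971c

Lab distance = (lab lifetime)·v = γτ·βc, so βγ = d/(cτ) = 3.506×10^-4/(2.998×10⁸ × 2.900×10^-13) = 4.0326.
With βγ = 4.0326: γ² = 1 + (βγ)² = 17.2619, and β = (βγ)/γ = 4.0326/4.15474 = 0.971.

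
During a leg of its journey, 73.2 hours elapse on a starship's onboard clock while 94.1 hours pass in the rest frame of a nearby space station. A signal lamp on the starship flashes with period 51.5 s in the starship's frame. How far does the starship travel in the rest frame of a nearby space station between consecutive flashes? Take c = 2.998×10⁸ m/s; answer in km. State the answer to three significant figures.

The time-dilation ratio gives γ = 94.1/73.2 = 1.28552.
β = √(1 − 1/γ²) = 0.62839. Lab-frame period = γτ = 1.28552×51.5 s = 66.204 s. Distance = βc × γτ = 0.62839 × 2.998×10⁸ m/s × 66.204 s = 1.2472×10^10 m = 1.25×10^7 km.

1.25×10^7 km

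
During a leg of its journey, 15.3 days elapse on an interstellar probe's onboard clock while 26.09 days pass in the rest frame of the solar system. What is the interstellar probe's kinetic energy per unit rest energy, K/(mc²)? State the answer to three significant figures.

γ = Δt/Δτ = 26.09/15.3 = 1.70523.
K/(mc²) = γ − 1 = 1.70523 − 1 = 0.705.

0.705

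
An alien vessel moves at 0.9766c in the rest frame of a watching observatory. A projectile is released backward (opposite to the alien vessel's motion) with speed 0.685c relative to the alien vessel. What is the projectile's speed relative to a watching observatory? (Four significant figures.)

In units of c, u = (u' + v)/(1 + u'v) with u' = −0.685 and v = 0.9766.
Numerator: −0.685 + 0.9766 = 0.2916. Denominator: 1 + (−0.685)(0.9766) = 0.331029.
u = 0.2916/0.331029 = 0.88089, so the speed is 0.8809c.

0.8809c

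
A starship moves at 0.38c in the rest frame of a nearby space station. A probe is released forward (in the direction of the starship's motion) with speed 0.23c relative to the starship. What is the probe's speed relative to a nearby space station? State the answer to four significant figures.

In units of c, u = (u' + v)/(1 + u'v) with u' = 0.23 and v = 0.38.
Numerator: 0.23 + 0.38 = 0.61. Denominator: 1 + (0.23)(0.38) = 1.0874.
u = 0.61/1.0874 = 0.56097, so the speed is 0.5610c.

0.5610c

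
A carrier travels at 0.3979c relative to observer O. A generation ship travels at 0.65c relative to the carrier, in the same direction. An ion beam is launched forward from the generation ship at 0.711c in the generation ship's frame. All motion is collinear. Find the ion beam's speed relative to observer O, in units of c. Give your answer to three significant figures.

Apply u = (u'+v)/(1+u'v) twice. Ion beam in the carrier frame: (0.711+0.65)/(1+0.711·0.65) = 1.361/1.46215 = 0.93082c.
That velocity, transformed to the rest frame of observer O: (0.93082+0.3979)/(1+0.93082·0.3979) = 1.32872/1.370373278 = 0.9696c.

0.970c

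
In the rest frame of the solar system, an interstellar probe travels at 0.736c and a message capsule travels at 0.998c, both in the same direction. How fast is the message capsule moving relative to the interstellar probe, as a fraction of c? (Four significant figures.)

Transform to the interstellar probe's frame: u' = (u − v)/(1 − uv/c²).
u' = (0.998 − 0.736)/(1 − 0.998×0.736) = 0.262/0.265472 = 0.98692.
Speed in the interstellar probe's frame: 0.9869c (in the same direction).

0.9869c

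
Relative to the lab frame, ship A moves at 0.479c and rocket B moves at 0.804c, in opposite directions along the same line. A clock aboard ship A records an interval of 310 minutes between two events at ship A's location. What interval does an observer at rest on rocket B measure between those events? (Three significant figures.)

823 minutes

Transform ship A's velocity into rocket B's frame: (0.479 + 0.804)/(1 + 0.479·0.804) = 1.283/1.385116, so the relative speed is 0.92628c.
γ for this relative speed: γ = 1/√(1 − 0.857995) = 2.6537.
The clock on ship A records proper time, so rocket B measures Δt = γΔτ = 2.6537 × 310 = 823 minutes.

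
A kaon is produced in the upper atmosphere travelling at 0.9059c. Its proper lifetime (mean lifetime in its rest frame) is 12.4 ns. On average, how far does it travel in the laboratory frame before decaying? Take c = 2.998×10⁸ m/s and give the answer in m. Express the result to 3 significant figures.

γ = 1/√(1 − β²) = 1/√(1 − 0.82065481) = 1/√0.17934519 = 1/0.423492 = 2.3613.
Lab-frame lifetime: Δt = γτ = 2.3613 × 12.4 ns = 29.28 ns.
Distance: d = vΔt = 0.9059 × 2.998×10⁸ m/s × 2.9280×10^-8 s = 7.95 m.

7.95 m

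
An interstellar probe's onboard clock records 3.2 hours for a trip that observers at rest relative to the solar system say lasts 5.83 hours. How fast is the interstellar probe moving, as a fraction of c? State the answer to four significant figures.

0.8359c

γ = Δt/Δτ = 5.83/3.2 = 1.8219.
β = √(1 − 1/γ²) = √(1 − 0.301267) = √0.698733 = 0.8359.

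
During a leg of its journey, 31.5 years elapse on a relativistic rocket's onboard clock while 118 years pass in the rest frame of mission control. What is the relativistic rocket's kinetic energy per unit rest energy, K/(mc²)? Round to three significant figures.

2.75

γ = Δt/Δτ = 118/31.5 = 3.74603.
Since K = (γ−1)mc², K/(mc²) = 3.74603 − 1 = 2.75.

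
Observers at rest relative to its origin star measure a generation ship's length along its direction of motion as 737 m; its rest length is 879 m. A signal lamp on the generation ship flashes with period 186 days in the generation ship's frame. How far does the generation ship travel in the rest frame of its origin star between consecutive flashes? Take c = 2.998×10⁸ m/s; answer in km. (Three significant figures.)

γ = L₀/L = 879/737 = 1.19267.
β = √(1 − 1/γ²) = 0.54497. Lab-frame period = γτ = 1.19267×186 days = 221.84 days. Distance = βc × γτ = 0.54497 × 2.998×10⁸ m/s × 19166976 s = 3.1315×10^15 m = 3.13×10^12 km.

3.13×10^12 km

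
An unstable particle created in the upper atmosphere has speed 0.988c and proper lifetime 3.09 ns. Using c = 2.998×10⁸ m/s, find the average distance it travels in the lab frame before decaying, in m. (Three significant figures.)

5.93 m

Lorentz factor: γ = (1 − 0.976144)^(−1/2) = 6.4744.
Lab-frame lifetime: Δt = γτ = 6.4744 × 3.09 ns = 20.006 ns.
Distance: d = vΔt = 0.988 × 2.998×10⁸ m/s × 2.0006×10^-8 s = 5.93 m.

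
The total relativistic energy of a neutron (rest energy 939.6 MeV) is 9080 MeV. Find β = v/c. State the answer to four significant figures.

Total energy E = γmc² gives γ = 9080/939.6 = 9.6637.
Hence β = √(1 − 1/γ²) = √(1 − 0.0107081) = √0.9892919 = 0.9946.

0.9946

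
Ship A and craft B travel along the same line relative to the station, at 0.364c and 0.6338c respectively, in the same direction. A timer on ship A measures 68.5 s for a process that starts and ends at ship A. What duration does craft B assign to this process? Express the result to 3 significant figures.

73.1 s

Transform ship A's velocity into craft B's frame: (0.364 − 0.6338)/(1 − 0.364·0.6338) = −0.2698/0.7692968, so the relative speed is 0.35071c.
γ for this relative speed: γ = 1/√(1 − 0.122998) = 1.0678.
The clock on ship A records proper time, so craft B measures Δt = γΔτ = 1.0678 × 68.5 = 73.1 s.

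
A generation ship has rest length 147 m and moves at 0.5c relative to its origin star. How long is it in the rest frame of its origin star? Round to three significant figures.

γ = 1/√(1 − β²) = 1/√(1 − 0.25) = 1/√0.75 = 1/0.866025 = 1.1547.
Along the direction of motion the measured length is L₀/γ = 147/1.1547 = 127 m.

127 m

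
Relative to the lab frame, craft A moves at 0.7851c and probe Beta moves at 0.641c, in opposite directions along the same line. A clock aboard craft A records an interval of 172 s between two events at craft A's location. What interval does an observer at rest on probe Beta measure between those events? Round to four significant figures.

Transform craft A's velocity into probe Beta's frame: (0.7851 + 0.641)/(1 + 0.7851·0.641) = 1.4261/1.5032491, so the relative speed is 0.94868c.
At |u| = 0.94868c, γ = (1 − 0.899994)^(−1/2) = 3.1622.
Craft A's interval is proper; time dilation gives Δt_B = γΔτ = 3.1622 × 172 s = 543.9 s.

543.9 s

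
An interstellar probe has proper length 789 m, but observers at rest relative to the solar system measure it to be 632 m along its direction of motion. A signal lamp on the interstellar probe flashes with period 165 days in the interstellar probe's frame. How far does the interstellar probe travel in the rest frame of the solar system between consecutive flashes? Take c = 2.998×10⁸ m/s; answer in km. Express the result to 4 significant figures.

From L = L₀/γ: γ = 789/632 = 1.24842.
β = √(1 − 1/γ²) = 0.59865. Lab-frame period = γτ = 1.24842×165 days = 205.99 days. Distance = βc × γτ = 0.59865 × 2.998×10⁸ m/s × 17797536 s = 3.1942×10^15 m = 3.194×10^12 km.

3.194×10^12 km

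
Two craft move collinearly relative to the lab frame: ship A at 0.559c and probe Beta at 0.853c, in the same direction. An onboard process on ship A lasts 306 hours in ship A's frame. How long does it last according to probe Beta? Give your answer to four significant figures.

The velocity of ship A relative to probe Beta is (0.559 − 0.853)c / (1 − 0.559×0.853) = −0.56196c; relative speed 0.56196c.
γ for this relative speed: γ = 1/√(1 − 0.315799) = 1.2089.
Ship A's interval is proper; time dilation gives Δt_B = γΔτ = 1.2089 × 306 hours = 369.9 hours.

369.9 hours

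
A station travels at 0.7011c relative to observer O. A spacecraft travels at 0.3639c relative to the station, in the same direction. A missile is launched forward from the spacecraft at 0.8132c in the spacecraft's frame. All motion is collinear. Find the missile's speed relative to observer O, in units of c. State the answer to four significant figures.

Apply u = (u'+v)/(1+u'v) twice. Missile in the station frame: (0.8132+0.3639)/(1+0.8132·0.3639) = 1.1771/1.29592348 = 0.90831c.
That velocity, transformed to the rest frame of observer O: (0.90831+0.7011)/(1+0.90831·0.7011) = 1.60941/1.636816141 = 0.98326c.

0.9833c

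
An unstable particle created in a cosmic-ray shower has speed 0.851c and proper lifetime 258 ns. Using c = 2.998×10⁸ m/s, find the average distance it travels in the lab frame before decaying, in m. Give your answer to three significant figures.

With β = 0.851, γ = 1/√(1 − 0.851²) = 1/√0.275799 = 1.9042.
Lab-frame lifetime: Δt = γτ = 1.9042 × 258 ns = 491.28 ns.
Distance: d = vΔt = 0.851 × 2.998×10⁸ m/s × 4.9128×10^-7 s = 125 m.

125 m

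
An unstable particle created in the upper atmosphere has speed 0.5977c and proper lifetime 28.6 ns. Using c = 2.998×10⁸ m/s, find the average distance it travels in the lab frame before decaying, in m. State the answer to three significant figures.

6.39 m

With β = 0.5977, γ = 1/√(1 − 0.5977²) = 1/√0.64275471 = 1.2473.
Lab-frame lifetime: Δt = γτ = 1.2473 × 28.6 ns = 35.673 ns.
Distance: d = vΔt = 0.5977 × 2.998×10⁸ m/s × 3.5673×10^-8 s = 6.39 m.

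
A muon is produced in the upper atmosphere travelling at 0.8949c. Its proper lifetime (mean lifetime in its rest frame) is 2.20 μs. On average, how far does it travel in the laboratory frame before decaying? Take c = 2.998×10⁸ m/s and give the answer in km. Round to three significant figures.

1.32 km

Lorentz factor: γ = (1 − 0.80084601)^(−1/2) = 2.2408.
Lab-frame lifetime: Δt = γτ = 2.2408 × 2.20 μs = 4.9298 μs.
Distance: d = vΔt = 0.8949 × 2.998×10⁸ m/s × 4.9298×10^-6 s = 1320 m = 1.32 km.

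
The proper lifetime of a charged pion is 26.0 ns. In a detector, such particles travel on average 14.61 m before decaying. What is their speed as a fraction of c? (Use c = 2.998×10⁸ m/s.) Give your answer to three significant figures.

0.882c

Lab distance = (lab lifetime)·v = γτ·βc, so βγ = d/(cτ) = 14.61/(2.998×10⁸ × 2.600×10^-8) = 1.8743.
With βγ = 1.8743: γ² = 1 + (βγ)² = 4.513, and β = (βγ)/γ = 1.8743/2.12438 = 0.882.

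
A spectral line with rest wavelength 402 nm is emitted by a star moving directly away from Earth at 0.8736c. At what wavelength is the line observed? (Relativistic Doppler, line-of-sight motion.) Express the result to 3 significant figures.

1550 nm

Relativistic Doppler for wavelength: λ_obs = λ_src · √((1+β)/(1−β)).
With β = 0.8736: factor = √(1.8736/0.1264) = 3.85.
λ_obs = 402 × 3.85 = 1550 nm.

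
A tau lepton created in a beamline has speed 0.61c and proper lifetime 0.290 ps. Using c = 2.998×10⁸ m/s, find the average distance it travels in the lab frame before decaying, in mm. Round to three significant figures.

0.0669 mm

With β = 0.61, γ = 1/√(1 − 0.61²) = 1/√0.6279 = 1.262.
Lab-frame lifetime: Δt = γτ = 1.262 × 0.290 ps = 0.36598 ps.
Distance: d = vΔt = 0.61 × 2.998×10⁸ m/s × 3.6598×10^-13 s = 6.69×10^-5 m = 0.0669 mm.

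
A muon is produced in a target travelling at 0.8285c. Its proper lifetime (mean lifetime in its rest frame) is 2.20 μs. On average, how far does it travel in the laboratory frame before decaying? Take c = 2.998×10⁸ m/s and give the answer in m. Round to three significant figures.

With β = 0.8285, γ = 1/√(1 − 0.8285²) = 1/√0.31358775 = 1.7857.
Lab-frame lifetime: Δt = γτ = 1.7857 × 2.20 μs = 3.9285 μs.
Distance: d = vΔt = 0.8285 × 2.998×10⁸ m/s × 3.9285×10^-6 s = 976 m.

976 m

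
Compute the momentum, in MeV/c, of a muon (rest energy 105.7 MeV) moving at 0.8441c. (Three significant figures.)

Lorentz factor: γ = (1 − 0.71250481)^(−1/2) = 1.865.
Momentum: p = γβ·mc = 1.865 × 0.8441 × 105.7 MeV/c = 166 MeV/c.

166 MeV/c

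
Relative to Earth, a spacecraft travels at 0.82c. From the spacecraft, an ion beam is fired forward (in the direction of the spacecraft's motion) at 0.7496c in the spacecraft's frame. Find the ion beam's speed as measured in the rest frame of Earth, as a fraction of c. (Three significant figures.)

0.972c

Relativistic velocity addition: u = (u' + v)/(1 + u'v/c²), with u' = 0.7496c and v = 0.82c.
Numerator: 0.7496 + 0.82 = 1.5696. Denominator: 1 + (0.7496)(0.82) = 1.614672.
u = 1.5696/1.614672 = 0.97209, so the speed is 0.972c.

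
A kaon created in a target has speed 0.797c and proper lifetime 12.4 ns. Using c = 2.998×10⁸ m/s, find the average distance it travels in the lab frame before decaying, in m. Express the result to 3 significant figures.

γ = 1/√(1 − β²) = 1/√(1 − 0.635209) = 1/√0.364791 = 1/0.603979 = 1.6557.
Lab-frame lifetime: Δt = γτ = 1.6557 × 12.4 ns = 20.531 ns.
Distance: d = vΔt = 0.797 × 2.998×10⁸ m/s × 2.0531×10^-8 s = 4.91 m.

4.91 m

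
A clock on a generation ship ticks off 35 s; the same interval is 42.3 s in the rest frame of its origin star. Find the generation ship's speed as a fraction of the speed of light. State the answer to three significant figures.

0.562c

γ = Δt/Δτ = 42.3/35 = 1.2086.
β = √(1 − 1/γ²) = √(1 − 0.684597) = √0.315403 = 0.562.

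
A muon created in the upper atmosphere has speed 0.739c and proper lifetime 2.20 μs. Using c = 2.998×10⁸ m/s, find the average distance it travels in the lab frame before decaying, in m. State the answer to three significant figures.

723 m

With β = 0.739, γ = 1/√(1 − 0.739²) = 1/√0.453879 = 1.4843.
Lab-frame lifetime: Δt = γτ = 1.4843 × 2.20 μs = 3.2655 μs.
Distance: d = vΔt = 0.739 × 2.998×10⁸ m/s × 3.2655×10^-6 s = 723 m.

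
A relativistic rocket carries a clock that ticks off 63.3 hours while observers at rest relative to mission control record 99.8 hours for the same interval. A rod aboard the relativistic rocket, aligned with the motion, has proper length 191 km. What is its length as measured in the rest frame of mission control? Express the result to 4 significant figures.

The time-dilation ratio gives γ = 99.8/63.3 = 1.57662.
L = L₀/γ = 191/1.57662 = 121.1 km.

121.1 km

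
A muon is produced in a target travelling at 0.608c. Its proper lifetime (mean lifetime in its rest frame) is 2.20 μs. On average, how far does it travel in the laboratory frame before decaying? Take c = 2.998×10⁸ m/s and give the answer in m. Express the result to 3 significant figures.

Lorentz factor: γ = (1 − 0.369664)^(−1/2) = 1.2595.
Lab-frame lifetime: Δt = γτ = 1.2595 × 2.20 μs = 2.7709 μs.
Distance: d = vΔt = 0.608 × 2.998×10⁸ m/s × 2.7709×10^-6 s = 505 m.

505 m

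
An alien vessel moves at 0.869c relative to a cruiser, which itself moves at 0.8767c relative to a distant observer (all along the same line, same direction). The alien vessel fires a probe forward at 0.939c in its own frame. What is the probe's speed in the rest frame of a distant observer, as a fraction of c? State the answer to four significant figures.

Compose velocities in two stages. Stage 1 (into S'): u₁ = (0.939+0.869)/(1+0.939×0.869) = 0.9956.
Stage 2 (into S): u = (0.9956+0.8767)/(1+0.9956×0.8767) = 0.99971, so the speed is 0.9997c.

0.9997c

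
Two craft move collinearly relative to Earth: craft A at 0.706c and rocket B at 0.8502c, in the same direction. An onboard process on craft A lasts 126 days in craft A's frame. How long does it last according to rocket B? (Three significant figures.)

The velocity of craft A relative to rocket B is (0.706 − 0.8502)c / (1 − 0.706×0.8502) = −0.36072c; relative speed 0.36072c.
At |u| = 0.36072c, γ = (1 − 0.130119)^(−1/2) = 1.0722.
The clock on craft A records proper time, so rocket B measures Δt = γΔτ = 1.0722 × 126 = 135 days.

135 days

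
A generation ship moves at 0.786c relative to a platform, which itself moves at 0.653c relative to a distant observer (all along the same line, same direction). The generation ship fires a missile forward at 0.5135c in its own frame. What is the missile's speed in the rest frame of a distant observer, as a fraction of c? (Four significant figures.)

0.9840c

Compose velocities in two stages. Stage 1 (into S'): u₁ = (0.5135+0.786)/(1+0.5135×0.786) = 0.92583.
Stage 2 (into S): u = (0.92583+0.653)/(1+0.92583×0.653) = 0.98396, so the speed is 0.9840c.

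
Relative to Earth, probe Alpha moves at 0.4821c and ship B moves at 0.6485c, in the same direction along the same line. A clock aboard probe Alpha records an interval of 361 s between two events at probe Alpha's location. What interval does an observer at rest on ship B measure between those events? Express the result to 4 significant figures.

372.1 s

Speed of probe Alpha in ship B's frame: u = (v_A − v_B)/(1 − v_A v_B/c²) = (0.4821 − 0.6485)/(1 − 0.4821×0.6485) = −0.1664/0.68735815 = −0.24209; |u| = 0.24209c.
At |u| = 0.24209c, γ = (1 − 0.0586076)^(−1/2) = 1.0307.
The clock on probe Alpha records proper time, so ship B measures Δt = γΔτ = 1.0307 × 361 = 372.1 s.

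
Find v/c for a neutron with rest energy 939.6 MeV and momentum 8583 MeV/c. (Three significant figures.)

pc/(mc²) = 8583/939.6 = 9.1347 = βγ = β/√(1−β²).
So β² = x²/(1 + x²) with x = 9.1347: x² = 83.4427, β² = 83.4427/84.4427 = 0.988158, β = 0.994.

0.994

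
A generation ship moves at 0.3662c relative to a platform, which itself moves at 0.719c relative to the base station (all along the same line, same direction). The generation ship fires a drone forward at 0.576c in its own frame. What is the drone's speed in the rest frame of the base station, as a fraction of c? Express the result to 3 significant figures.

Apply u = (u'+v)/(1+u'v) twice. Drone in the platform frame: (0.576+0.3662)/(1+0.576·0.3662) = 0.9422/1.2109312 = 0.77808c.
That velocity, transformed to the rest frame of the base station: (0.77808+0.719)/(1+0.77808·0.719) = 1.49708/1.55943952 = 0.96001c.

0.960c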